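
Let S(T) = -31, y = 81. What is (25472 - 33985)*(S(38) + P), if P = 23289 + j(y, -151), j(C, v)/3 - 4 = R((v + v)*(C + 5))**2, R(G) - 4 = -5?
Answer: -198123049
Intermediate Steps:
R(G) = -1 (R(G) = 4 - 5 = -1)
j(C, v) = 15 (j(C, v) = 12 + 3*(-1)**2 = 12 + 3*1 = 12 + 3 = 15)
P = 23304 (P = 23289 + 15 = 23304)
(25472 - 33985)*(S(38) + P) = (25472 - 33985)*(-31 + 23304) = -8513*23273 = -198123049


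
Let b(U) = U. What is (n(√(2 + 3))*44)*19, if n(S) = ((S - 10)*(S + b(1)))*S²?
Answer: -20900 - 37620*√5 ≈ -1.0502e+5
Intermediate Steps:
n(S) = S²*(1 + S)*(-10 + S) (n(S) = ((S - 10)*(S + 1))*S² = ((-10 + S)*(1 + S))*S² = ((1 + S)*(-10 + S))*S² = S²*(1 + S)*(-10 + S))
(n(√(2 + 3))*44)*19 = (((√(2 + 3))²*(-10 + (√(2 + 3))² - 9*√(2 + 3)))*44)*19 = (((√5)²*(-10 + (√5)² - 9*√5))*44)*19 = ((5*(-10 + 5 - 9*√5))*44)*19 = ((5*(-5 - 9*√5))*44)*19 = ((-25 - 45*√5)*44)*19 = (-1100 - 1980*√5)*19 = -20900 - 37620*√5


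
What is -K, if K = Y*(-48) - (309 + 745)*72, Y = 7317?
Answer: 427104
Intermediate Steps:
K = -427104 (K = 7317*(-48) - (309 + 745)*72 = -351216 - 1054*72 = -351216 - 1*75888 = -351216 - 75888 = -427104)
-K = -1*(-427104) = 427104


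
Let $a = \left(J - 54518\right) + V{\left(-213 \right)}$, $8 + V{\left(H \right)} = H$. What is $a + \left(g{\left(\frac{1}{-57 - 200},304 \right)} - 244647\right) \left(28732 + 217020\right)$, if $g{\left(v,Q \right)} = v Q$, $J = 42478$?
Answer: $- \frac{15451557672493}{257} \approx -6.0123 \cdot 10^{10}$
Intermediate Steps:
$V{\left(H \right)} = -8 + H$
$g{\left(v,Q \right)} = Q v$
$a = -12261$ ($a = \left(42478 - 54518\right) - 221 = -12040 - 221 = -12261$)
$a + \left(g{\left(\frac{1}{-57 - 200},304 \right)} - 244647\right) \left(28732 + 217020\right) = -12261 + \left(\frac{304}{-57 - 200} - 244647\right) \left(28732 + 217020\right) = -12261 + \left(\frac{304}{-257} - 244647\right) 245752 = -12261 + \left(304 \left(- \frac{1}{257}\right) - 244647\right) 245752 = -12261 + \left(- \frac{304}{257} - 244647\right) 245752 = -12261 - \frac{15451554521416}{257} = - \frac{15451557672493}{257}$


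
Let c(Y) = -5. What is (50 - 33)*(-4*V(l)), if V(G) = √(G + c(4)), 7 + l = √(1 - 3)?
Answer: -68*√(-12 + I*√2) ≈ -13.856 - 235.97*I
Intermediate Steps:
l = -7 + I*√2 (l = -7 + √(1 - 3) = -7 + √(-2) = -7 + I*√2 ≈ -7.0 + 1.4142*I)
V(G) = √(-5 + G) (V(G) = √(G - 5) = √(-5 + G))
(50 - 33)*(-4*V(l)) = (50 - 33)*(-4*√(-5 + (-7 + I*√2))) = 17*(-4*√(-12 + I*√2)) = -68*√(-12 + I*√2)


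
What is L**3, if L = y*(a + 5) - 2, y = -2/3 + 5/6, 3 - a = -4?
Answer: 0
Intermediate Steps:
a = 7 (a = 3 - 1*(-4) = 3 + 4 = 7)
y = 1/6 (y = -2*1/3 + 5*(1/6) = -2/3 + 5/6 = 1/6 ≈ 0.16667)
L = 0 (L = (7 + 5)/6 - 2 = (1/6)*12 - 2 = 2 - 2 = 0)
L**3 = 0**3 = 0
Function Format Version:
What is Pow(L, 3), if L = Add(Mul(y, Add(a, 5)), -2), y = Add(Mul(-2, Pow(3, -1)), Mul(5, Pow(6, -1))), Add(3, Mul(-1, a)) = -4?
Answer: 0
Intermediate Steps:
a = 7 (a = Add(3, Mul(-1, -4)) = Add(3, 4) = 7)
y = Rational(1, 6) (y = Add(Mul(-2, Rational(1, 3)), Mul(5, Rational(1, 6))) = Add(Rational(-2, 3), Rational(5, 6)) = Rational(1, 6) ≈ 0.16667)
L = 0 (L = Add(Mul(Rational(1, 6), Add(7, 5)), -2) = Add(Mul(Rational(1, 6), 12), -2) = Add(2, -2) = 0)
Pow(L, 3) = Pow(0, 3) = 0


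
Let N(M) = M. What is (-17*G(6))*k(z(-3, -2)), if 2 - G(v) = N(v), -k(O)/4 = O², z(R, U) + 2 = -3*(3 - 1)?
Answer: -17408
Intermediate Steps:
z(R, U) = -8 (z(R, U) = -2 - 3*(3 - 1) = -2 - 3*2 = -2 - 6 = -8)
k(O) = -4*O²
G(v) = 2 - v
(-17*G(6))*k(z(-3, -2)) = (-17*(2 - 1*6))*(-4*(-8)²) = (-17*(2 - 6))*(-4*64) = -17*(-4)*(-256) = 68*(-256) = -17408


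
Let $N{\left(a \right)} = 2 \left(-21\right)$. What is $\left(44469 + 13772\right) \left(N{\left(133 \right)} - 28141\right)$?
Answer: $-1641406103$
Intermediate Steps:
$N{\left(a \right)} = -42$
$\left(44469 + 13772\right) \left(N{\left(133 \right)} - 28141\right) = \left(44469 + 13772\right) \left(-42 - 28141\right) = 58241 \left(-28183\right) = -1641406103$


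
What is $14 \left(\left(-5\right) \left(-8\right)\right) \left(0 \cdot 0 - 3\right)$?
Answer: $-1680$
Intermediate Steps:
$14 \left(\left(-5\right) \left(-8\right)\right) \left(0 \cdot 0 - 3\right) = 14 \cdot 40 \left(0 - 3\right) = 560 \left(-3\right) = -1680$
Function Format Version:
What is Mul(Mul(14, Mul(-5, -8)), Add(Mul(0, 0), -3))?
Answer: -1680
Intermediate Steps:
Mul(Mul(14, Mul(-5, -8)), Add(Mul(0, 0), -3)) = Mul(Mul(14, 40), Add(0, -3)) = Mul(560, -3) = -1680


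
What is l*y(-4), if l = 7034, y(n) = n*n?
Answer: 112544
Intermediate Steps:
y(n) = n²
l*y(-4) = 7034*(-4)² = 7034*16 = 112544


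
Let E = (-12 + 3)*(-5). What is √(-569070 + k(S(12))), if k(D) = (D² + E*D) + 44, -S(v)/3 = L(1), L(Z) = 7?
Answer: 13*I*√3370 ≈ 754.67*I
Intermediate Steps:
S(v) = -21 (S(v) = -3*7 = -21)
E = 45 (E = -9*(-5) = 45)
k(D) = 44 + D² + 45*D (k(D) = (D² + 45*D) + 44 = 44 + D² + 45*D)
√(-569070 + k(S(12))) = √(-569070 + (44 + (-21)² + 45*(-21))) = √(-569070 + (44 + 441 - 945)) = √(-569070 - 460) = √(-569530) = 13*I*√3370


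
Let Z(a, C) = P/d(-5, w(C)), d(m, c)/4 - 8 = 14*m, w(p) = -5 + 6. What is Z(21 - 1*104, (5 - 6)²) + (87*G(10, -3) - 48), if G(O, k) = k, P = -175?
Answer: -76457/248 ≈ -308.29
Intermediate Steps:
w(p) = 1
d(m, c) = 32 + 56*m (d(m, c) = 32 + 4*(14*m) = 32 + 56*m)
Z(a, C) = 175/248 (Z(a, C) = -175/(32 + 56*(-5)) = -175/(32 - 280) = -175/(-248) = -175*(-1/248) = 175/248)
Z(21 - 1*104, (5 - 6)²) + (87*G(10, -3) - 48) = 175/248 + (87*(-3) - 48) = 175/248 + (-261 - 48) = 175/248 - 309 = -76457/248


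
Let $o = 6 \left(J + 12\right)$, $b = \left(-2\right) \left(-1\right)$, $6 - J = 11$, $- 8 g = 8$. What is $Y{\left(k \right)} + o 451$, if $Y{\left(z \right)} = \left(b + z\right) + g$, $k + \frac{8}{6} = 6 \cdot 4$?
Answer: $\frac{56897}{3} \approx 18966.0$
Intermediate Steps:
$g = -1$ ($g = \left(- \frac{1}{8}\right) 8 = -1$)
$k = \frac{68}{3}$ ($k = - \frac{4}{3} + 6 \cdot 4 = - \frac{4}{3} + 24 = \frac{68}{3} \approx 22.667$)
$J = -5$ ($J = 6 - 11 = -5$)
$b = 2$
$o = 42$ ($o = 6 \left(-5 + 12\right) = 6 \cdot 7 = 42$)
$Y{\left(z \right)} = 1 + z$ ($Y{\left(z \right)} = \left(2 + z\right) - 1 = 1 + z$)
$Y{\left(k \right)} + o 451 = \left(1 + \frac{68}{3}\right) + 42 \cdot 451 = \frac{71}{3} + 18942 = \frac{56897}{3}$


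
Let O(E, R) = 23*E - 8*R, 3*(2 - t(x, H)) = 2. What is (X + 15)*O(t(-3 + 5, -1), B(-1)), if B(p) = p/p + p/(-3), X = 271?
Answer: 5720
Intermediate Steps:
B(p) = 1 - p/3 (B(p) = 1 + p*(-1/3) = 1 - p/3)
t(x, H) = 4/3 (t(x, H) = 2 - 1/3*2 = 2 - 2/3 = 4/3)
O(E, R) = -8*R + 23*E
(X + 15)*O(t(-3 + 5, -1), B(-1)) = (271 + 15)*(-8*(1 - 1/3*(-1)) + 23*(4/3)) = 286*(-8*(1 + 1/3) + 92/3) = 286*(-8*4/3 + 92/3) = 286*(-32/3 + 92/3) = 286*20 = 5720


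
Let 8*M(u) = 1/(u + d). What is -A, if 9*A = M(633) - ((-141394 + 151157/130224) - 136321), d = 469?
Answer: -2490864858349/80722602 ≈ -30857.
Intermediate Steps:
M(u) = 1/(8*(469 + u)) (M(u) = 1/(8*(u + 469)) = 1/(8*(469 + u)))
A = 2490864858349/80722602 (A = (1/(8*(469 + 633)) - ((-141394 + 151157/130224) - 136321))/9 = ((⅛)/1102 - ((-141394 + 151157*(1/130224)) - 136321))/9 = ((⅛)*(1/1102) - ((-141394 + 151157/130224) - 136321))/9 = (1/8816 - (-18412741099/130224 - 136321))/9 = (1/8816 - 1*(-36165007003/130224))/9 = (1/8816 + 36165007003/130224)/9 = (⅑)*(2490864858349/8969178) = 2490864858349/80722602 ≈ 30857.)
-A = -1*2490864858349/80722602 = -2490864858349/80722602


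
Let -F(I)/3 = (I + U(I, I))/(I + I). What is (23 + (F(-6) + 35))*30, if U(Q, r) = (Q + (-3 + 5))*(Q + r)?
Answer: 2055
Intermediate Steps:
U(Q, r) = (2 + Q)*(Q + r) (U(Q, r) = (Q + 2)*(Q + r) = (2 + Q)*(Q + r))
F(I) = -3*(2*I² + 5*I)/(2*I) (F(I) = -3*(I + (I² + 2*I + 2*I + I*I))/(I + I) = -3*(I + (I² + 2*I + 2*I + I²))/(2*I) = -3*(I + (2*I² + 4*I))*1/(2*I) = -3*(2*I² + 5*I)*1/(2*I) = -3*(2*I² + 5*I)/(2*I))
(23 + (F(-6) + 35))*30 = (23 + ((-15/2 - 3*(-6)) + 35))*30 = (23 + ((-15/2 + 18) + 35))*30 = (23 + (21/2 + 35))*30 = (23 + 91/2)*30 = (137/2)*30 = 2055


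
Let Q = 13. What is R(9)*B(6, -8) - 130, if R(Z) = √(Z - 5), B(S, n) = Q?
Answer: -104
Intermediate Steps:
B(S, n) = 13
R(Z) = √(-5 + Z)
R(9)*B(6, -8) - 130 = √(-5 + 9)*13 - 130 = √4*13 - 130 = 2*13 - 130 = 26 - 130 = -104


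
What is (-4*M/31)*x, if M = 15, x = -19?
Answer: 1140/31 ≈ 36.774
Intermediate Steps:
(-4*M/31)*x = (-4*15/31)*(-19) = -60*1/31*(-19) = -60/31*(-19) = 1140/31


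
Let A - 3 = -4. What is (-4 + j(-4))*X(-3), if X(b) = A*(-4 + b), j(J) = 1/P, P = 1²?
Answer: -21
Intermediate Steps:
A = -1 (A = 3 - 4 = -1)
P = 1
j(J) = 1 (j(J) = 1/1 = 1)
X(b) = 4 - b (X(b) = -(-4 + b) = 4 - b)
(-4 + j(-4))*X(-3) = (-4 + 1)*(4 - 1*(-3)) = -3*(4 + 3) = -3*7 = -21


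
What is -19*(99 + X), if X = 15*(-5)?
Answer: -456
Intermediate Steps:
X = -75
-19*(99 + X) = -19*(99 - 75) = -19*24 = -456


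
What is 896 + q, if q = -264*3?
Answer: 104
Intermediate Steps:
q = -792
896 + q = 896 - 792 = 104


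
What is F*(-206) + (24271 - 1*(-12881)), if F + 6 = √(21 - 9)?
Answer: 38388 - 412*√3 ≈ 37674.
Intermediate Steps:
F = -6 + 2*√3 (F = -6 + √(21 - 9) = -6 + √12 = -6 + 2*√3 ≈ -2.5359)
F*(-206) + (24271 - 1*(-12881)) = (-6 + 2*√3)*(-206) + (24271 - 1*(-12881)) = (1236 - 412*√3) + (24271 + 12881) = (1236 - 412*√3) + 37152 = 38388 - 412*√3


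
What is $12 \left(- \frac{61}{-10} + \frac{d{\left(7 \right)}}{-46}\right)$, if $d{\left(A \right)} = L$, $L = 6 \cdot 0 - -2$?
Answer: $\frac{8358}{115} \approx 72.678$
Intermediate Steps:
$L = 2$ ($L = 0 + 2 = 2$)
$d{\left(A \right)} = 2$
$12 \left(- \frac{61}{-10} + \frac{d{\left(7 \right)}}{-46}\right) = 12 \left(- \frac{61}{-10} + \frac{2}{-46}\right) = 12 \left(\left(-61\right) \left(- \frac{1}{10}\right) + 2 \left(- \frac{1}{46}\right)\right) = 12 \left(\frac{61}{10} - \frac{1}{23}\right) = 12 \cdot \frac{1393}{230} = \frac{8358}{115}$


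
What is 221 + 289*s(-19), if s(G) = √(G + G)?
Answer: 221 + 289*I*√38 ≈ 221.0 + 1781.5*I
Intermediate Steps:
s(G) = √2*√G (s(G) = √(2*G) = √2*√G)
221 + 289*s(-19) = 221 + 289*(√2*√(-19)) = 221 + 289*(√2*(I*√19)) = 221 + 289*(I*√38) = 221 + 289*I*√38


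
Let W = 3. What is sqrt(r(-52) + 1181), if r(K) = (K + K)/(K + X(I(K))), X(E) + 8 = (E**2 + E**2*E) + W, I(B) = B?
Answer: sqrt(2497585317805)/45987 ≈ 34.366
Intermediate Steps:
X(E) = -5 + E**2 + E**3 (X(E) = -8 + ((E**2 + E**2*E) + 3) = -8 + ((E**2 + E**3) + 3) = -8 + (3 + E**2 + E**3) = -5 + E**2 + E**3)
r(K) = 2*K/(-5 + K + K**2 + K**3) (r(K) = (K + K)/(K + (-5 + K**2 + K**3)) = (2*K)/(-5 + K + K**2 + K**3) = 2*K/(-5 + K + K**2 + K**3))
sqrt(r(-52) + 1181) = sqrt(2*(-52)/(-5 - 52 + (-52)**2 + (-52)**3) + 1181) = sqrt(2*(-52)/(-5 - 52 + 2704 - 140608) + 1181) = sqrt(2*(-52)/(-137961) + 1181) = sqrt(2*(-52)*(-1/137961) + 1181) = sqrt(104/137961 + 1181) = sqrt(162932045/137961) = sqrt(2497585317805)/45987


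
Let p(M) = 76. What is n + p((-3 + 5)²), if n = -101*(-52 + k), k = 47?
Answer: 581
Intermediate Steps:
n = 505 (n = -101*(-52 + 47) = -101*(-5) = 505)
n + p((-3 + 5)²) = 505 + 76 = 581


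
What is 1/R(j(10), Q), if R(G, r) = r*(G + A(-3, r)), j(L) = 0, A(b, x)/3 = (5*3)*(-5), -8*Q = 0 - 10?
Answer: -4/1125 ≈ -0.0035556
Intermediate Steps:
Q = 5/4 (Q = -(0 - 10)/8 = -⅛*(-10) = 5/4 ≈ 1.2500)
A(b, x) = -225 (A(b, x) = 3*((5*3)*(-5)) = 3*(15*(-5)) = 3*(-75) = -225)
R(G, r) = r*(-225 + G) (R(G, r) = r*(G - 225) = r*(-225 + G))
1/R(j(10), Q) = 1/(5*(-225 + 0)/4) = 1/((5/4)*(-225)) = 1/(-1125/4) = -4/1125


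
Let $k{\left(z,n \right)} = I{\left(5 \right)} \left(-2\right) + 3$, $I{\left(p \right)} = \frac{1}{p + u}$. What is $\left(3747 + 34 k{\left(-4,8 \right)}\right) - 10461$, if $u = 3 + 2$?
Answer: $- \frac{33094}{5} \approx -6618.8$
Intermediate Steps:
$u = 5$
$I{\left(p \right)} = \frac{1}{5 + p}$ ($I{\left(p \right)} = \frac{1}{p + 5} = \frac{1}{5 + p}$)
$k{\left(z,n \right)} = \frac{14}{5}$ ($k{\left(z,n \right)} = \frac{1}{5 + 5} \left(-2\right) + 3 = \frac{1}{10} \left(-2\right) + 3 = - \frac{1}{5} + 3 = \frac{14}{5}$)
$\left(3747 + 34 k{\left(-4,8 \right)}\right) - 10461 = \left(3747 + 34 \cdot \frac{14}{5}\right) - 10461 = \left(3747 + \frac{476}{5}\right) - 10461 = \frac{19211}{5} - 10461 = - \frac{33094}{5}$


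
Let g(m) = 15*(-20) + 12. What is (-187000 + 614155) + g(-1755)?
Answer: 426867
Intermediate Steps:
g(m) = -288 (g(m) = -300 + 12 = -288)
(-187000 + 614155) + g(-1755) = (-187000 + 614155) - 288 = 427155 - 288 = 426867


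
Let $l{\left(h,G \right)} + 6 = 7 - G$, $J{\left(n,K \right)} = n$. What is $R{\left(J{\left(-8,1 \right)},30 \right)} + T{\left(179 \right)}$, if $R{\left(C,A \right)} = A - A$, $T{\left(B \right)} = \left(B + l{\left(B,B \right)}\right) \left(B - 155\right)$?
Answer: $24$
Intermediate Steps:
$l{\left(h,G \right)} = 1 - G$ ($l{\left(h,G \right)} = -6 - \left(-7 + G\right) = 1 - G$)
$T{\left(B \right)} = -155 + B$ ($T{\left(B \right)} = \left(B - \left(-1 + B\right)\right) \left(B - 155\right) = 1 \left(-155 + B\right) = -155 + B$)
$R{\left(C,A \right)} = 0$
$R{\left(J{\left(-8,1 \right)},30 \right)} + T{\left(179 \right)} = 0 + \left(-155 + 179\right) = 0 + 24 = 24$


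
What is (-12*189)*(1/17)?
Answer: -2268/17 ≈ -133.41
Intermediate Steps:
(-12*189)*(1/17) = -2268/17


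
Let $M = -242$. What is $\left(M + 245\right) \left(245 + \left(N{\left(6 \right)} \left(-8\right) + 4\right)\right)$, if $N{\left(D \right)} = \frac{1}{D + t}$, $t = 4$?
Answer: $\frac{3723}{5} \approx 744.6$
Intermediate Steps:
$N{\left(D \right)} = \frac{1}{4 + D}$ ($N{\left(D \right)} = \frac{1}{D + 4} = \frac{1}{4 + D}$)
$\left(M + 245\right) \left(245 + \left(N{\left(6 \right)} \left(-8\right) + 4\right)\right) = \left(-242 + 245\right) \left(245 + \left(\frac{1}{4 + 6} \left(-8\right) + 4\right)\right) = 3 \left(245 + \left(\frac{1}{10} \left(-8\right) + 4\right)\right) = 3 \left(245 + \left(- \frac{4}{5} + 4\right)\right) = 3 \left(245 + \frac{16}{5}\right) = 3 \cdot \frac{1241}{5} = \frac{3723}{5}$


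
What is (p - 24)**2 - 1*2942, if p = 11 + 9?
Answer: -2926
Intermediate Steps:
p = 20
(p - 24)**2 - 1*2942 = (20 - 24)**2 - 1*2942 = (-4)**2 - 2942 = 16 - 2942 = -2926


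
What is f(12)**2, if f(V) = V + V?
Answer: 576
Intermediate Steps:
f(V) = 2*V
f(12)**2 = (2*12)**2 = 24**2 = 576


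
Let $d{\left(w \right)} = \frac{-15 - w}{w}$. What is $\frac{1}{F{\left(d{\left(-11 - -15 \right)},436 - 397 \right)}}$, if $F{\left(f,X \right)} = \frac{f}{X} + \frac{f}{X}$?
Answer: $- \frac{78}{19} \approx -4.1053$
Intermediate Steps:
$d{\left(w \right)} = \frac{-15 - w}{w}$
$F{\left(f,X \right)} = \frac{2 f}{X}$
$\frac{1}{F{\left(d{\left(-11 - -15 \right)},436 - 397 \right)}} = \frac{1}{2 \frac{-15 - \left(-11 - -15\right)}{-11 - -15} \frac{1}{436 - 397}} = \frac{1}{2 \frac{-15 - \left(-11 + 15\right)}{-11 + 15} \frac{1}{436 - 397}} = \frac{1}{2 \frac{-15 - 4}{4} \cdot \frac{1}{39}} = \frac{1}{2 \cdot \frac{1}{4} \left(-19\right) \frac{1}{39}} = \frac{1}{2 \left(- \frac{19}{4}\right) \frac{1}{39}} = \frac{1}{- \frac{19}{78}} = - \frac{78}{19}$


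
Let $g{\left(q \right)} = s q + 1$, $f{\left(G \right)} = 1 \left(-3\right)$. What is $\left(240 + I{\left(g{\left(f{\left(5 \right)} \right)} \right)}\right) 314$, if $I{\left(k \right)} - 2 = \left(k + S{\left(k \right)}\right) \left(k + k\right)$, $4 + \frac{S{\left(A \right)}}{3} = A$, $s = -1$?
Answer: $86036$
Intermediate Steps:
$S{\left(A \right)} = -12 + 3 A$
$f{\left(G \right)} = -3$
$g{\left(q \right)} = 1 - q$ ($g{\left(q \right)} = - q + 1 = 1 - q$)
$I{\left(k \right)} = 2 + 2 k \left(-12 + 4 k\right)$ ($I{\left(k \right)} = 2 + \left(k + \left(-12 + 3 k\right)\right) \left(k + k\right) = 2 + \left(-12 + 4 k\right) 2 k = 2 + 2 k \left(-12 + 4 k\right)$)
$\left(240 + I{\left(g{\left(f{\left(5 \right)} \right)} \right)}\right) 314 = \left(240 + \left(2 - 24 \left(1 - -3\right) + 8 \left(1 - -3\right)^{2}\right)\right) 314 = \left(240 + \left(2 - 24 \left(1 + 3\right) + 8 \left(1 + 3\right)^{2}\right)\right) 314 = \left(240 + \left(2 - 96 + 8 \cdot 4^{2}\right)\right) 314 = \left(240 + \left(2 - 96 + 8 \cdot 16\right)\right) 314 = \left(240 + \left(2 - 96 + 128\right)\right) 314 = \left(240 + 34\right) 314 = 274 \cdot 314 = 86036$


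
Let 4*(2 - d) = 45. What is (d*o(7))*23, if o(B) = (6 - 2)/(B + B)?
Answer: -851/14 ≈ -60.786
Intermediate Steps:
d = -37/4 (d = 2 - ¼*45 = 2 - 45/4 = -37/4 ≈ -9.2500)
o(B) = 2/B (o(B) = 4/((2*B)) = 4*(1/(2*B)) = 2/B)
(d*o(7))*23 = -37/(2*7)*23 = -37/4*2/7*23 = -37/14*23 = -851/14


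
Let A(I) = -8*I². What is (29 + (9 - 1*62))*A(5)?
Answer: 4800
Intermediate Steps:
(29 + (9 - 1*62))*A(5) = (29 + (9 - 1*62))*(-8*5²) = (29 + (9 - 62))*(-8*25) = (29 - 53)*(-200) = -24*(-200) = 4800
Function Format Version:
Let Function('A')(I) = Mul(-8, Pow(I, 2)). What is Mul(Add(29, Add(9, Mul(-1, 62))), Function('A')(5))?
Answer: 4800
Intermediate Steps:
Mul(Add(29, Add(9, Mul(-1, 62))), Function('A')(5)) = Mul(Add(29, Add(9, Mul(-1, 62))), Mul(-8, Pow(5, 2))) = Mul(Add(29, Add(9, -62)), Mul(-8, 25)) = Mul(Add(29, -53), -200) = Mul(-24, -200) = 4800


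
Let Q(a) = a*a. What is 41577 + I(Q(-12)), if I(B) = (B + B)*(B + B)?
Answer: 124521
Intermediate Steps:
Q(a) = a**2
I(B) = 4*B**2 (I(B) = (2*B)*(2*B) = 4*B**2)
41577 + I(Q(-12)) = 41577 + 4*((-12)**2)**2 = 41577 + 4*144**2 = 41577 + 4*20736 = 41577 + 82944 = 124521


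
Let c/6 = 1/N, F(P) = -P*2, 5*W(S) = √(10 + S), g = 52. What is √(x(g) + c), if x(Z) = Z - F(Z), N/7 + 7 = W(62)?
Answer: √(267330 - 45864*√2)/(7*√(35 - 6*√2)) ≈ 12.484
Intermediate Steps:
W(S) = √(10 + S)/5
N = -49 + 42*√2/5 (N = -49 + 7*(√(10 + 62)/5) = -49 + 7*(√72/5) = -49 + 7*((6*√2)/5) = -49 + 7*(6*√2/5) = -49 + 42*√2/5 ≈ -37.121)
F(P) = -2*P
x(Z) = 3*Z (x(Z) = Z - (-2)*Z = Z + 2*Z = 3*Z)
c = 6/(-49 + 42*√2/5) ≈ -0.16164
√(x(g) + c) = √(3*52 + (-150/1153 - 180*√2/8071)) = √(156 + (-150/1153 - 180*√2/8071)) = √(179718/1153 - 180*√2/8071)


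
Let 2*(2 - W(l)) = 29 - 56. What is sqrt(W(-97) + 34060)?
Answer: sqrt(136302)/2 ≈ 184.60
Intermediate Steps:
W(l) = 31/2 (W(l) = 2 - (29 - 56)/2 = 2 - 1/2*(-27) = 2 + 27/2 = 31/2)
sqrt(W(-97) + 34060) = sqrt(31/2 + 34060) = sqrt(68151/2) = sqrt(136302)/2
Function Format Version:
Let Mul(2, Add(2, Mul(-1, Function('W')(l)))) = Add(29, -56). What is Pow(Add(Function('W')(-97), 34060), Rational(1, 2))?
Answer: Mul(Rational(1, 2), Pow(136302, Rational(1, 2))) ≈ 184.60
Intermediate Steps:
Function('W')(l) = Rational(31, 2) (Function('W')(l) = Add(2, Mul(Rational(-1, 2), Add(29, -56))) = Add(2, Mul(Rational(-1, 2), -27)) = Add(2, Rational(27, 2)) = Rational(31, 2))
Pow(Add(Function('W')(-97), 34060), Rational(1, 2)) = Pow(Add(Rational(31, 2), 34060), Rational(1, 2)) = Pow(Rational(68151, 2), Rational(1, 2)) = Mul(Rational(1, 2), Pow(136302, Rational(1, 2)))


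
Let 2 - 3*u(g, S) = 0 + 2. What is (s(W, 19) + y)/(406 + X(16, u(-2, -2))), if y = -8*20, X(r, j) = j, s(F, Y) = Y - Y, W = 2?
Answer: -80/203 ≈ -0.39409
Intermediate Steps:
u(g, S) = 0 (u(g, S) = 2/3 - (0 + 2)/3 = 2/3 - 1/3*2 = 2/3 - 2/3 = 0)
s(F, Y) = 0
y = -160
(s(W, 19) + y)/(406 + X(16, u(-2, -2))) = (0 - 160)/(406 + 0) = -160/406 = -160*1/406 = -80/203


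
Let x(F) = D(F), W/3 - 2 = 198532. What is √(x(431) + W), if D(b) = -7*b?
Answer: √592585 ≈ 769.79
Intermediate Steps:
W = 595602 (W = 6 + 3*198532 = 6 + 595596 = 595602)
x(F) = -7*F
√(x(431) + W) = √(-7*431 + 595602) = √(-3017 + 595602) = √592585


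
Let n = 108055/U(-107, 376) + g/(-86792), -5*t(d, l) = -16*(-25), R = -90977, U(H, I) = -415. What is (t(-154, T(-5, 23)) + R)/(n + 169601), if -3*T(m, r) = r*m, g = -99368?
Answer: -81993823619/152486676871 ≈ -0.53771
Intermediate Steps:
T(m, r) = -m*r/3 (T(m, r) = -r*m/3 = -m*r/3)
t(d, l) = -80 (t(d, l) = -(-16)*(-25)/5 = -⅕*400 = -80)
n = -233426796/900467 (n = 108055/(-415) - 99368/(-86792) = 108055*(-1/415) - 99368*(-1/86792) = -21611/83 + 12421/10849 = -233426796/900467 ≈ -259.23)
(t(-154, T(-5, 23)) + R)/(n + 169601) = (-80 - 90977)/(-233426796/900467 + 169601) = -91057/152486676871/900467 = -91057*900467/152486676871 = -81993823619/152486676871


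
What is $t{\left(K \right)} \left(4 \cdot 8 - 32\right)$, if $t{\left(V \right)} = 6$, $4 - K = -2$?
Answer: $0$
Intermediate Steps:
$K = 6$ ($K = 4 - -2 = 4 + 2 = 6$)
$t{\left(K \right)} \left(4 \cdot 8 - 32\right) = 6 \left(4 \cdot 8 - 32\right) = 6 \left(32 - 32\right) = 6 \cdot 0 = 0$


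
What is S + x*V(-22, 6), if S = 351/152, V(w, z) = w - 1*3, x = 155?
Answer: -588649/152 ≈ -3872.7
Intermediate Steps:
V(w, z) = -3 + w (V(w, z) = w - 3 = -3 + w)
S = 351/152 (S = 351*(1/152) = 351/152 ≈ 2.3092)
S + x*V(-22, 6) = 351/152 + 155*(-3 - 22) = 351/152 + 155*(-25) = 351/152 - 3875 = -588649/152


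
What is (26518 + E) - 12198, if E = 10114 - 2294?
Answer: 22140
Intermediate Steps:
E = 7820
(26518 + E) - 12198 = (26518 + 7820) - 12198 = 34338 - 12198 = 22140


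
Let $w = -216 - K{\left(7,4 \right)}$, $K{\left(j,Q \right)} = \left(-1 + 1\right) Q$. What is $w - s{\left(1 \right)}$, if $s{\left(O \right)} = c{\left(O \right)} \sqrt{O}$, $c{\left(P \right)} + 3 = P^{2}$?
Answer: $-214$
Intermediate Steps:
$K{\left(j,Q \right)} = 0$ ($K{\left(j,Q \right)} = 0 Q = 0$)
$c{\left(P \right)} = -3 + P^{2}$
$w = -216$ ($w = -216 - 0 = -216 + 0 = -216$)
$s{\left(O \right)} = \sqrt{O} \left(-3 + O^{2}\right)$ ($s{\left(O \right)} = \left(-3 + O^{2}\right) \sqrt{O} = \sqrt{O} \left(-3 + O^{2}\right)$)
$w - s{\left(1 \right)} = -216 - \sqrt{1} \left(-3 + 1^{2}\right) = -216 - 1 \left(-3 + 1\right) = -216 - 1 \left(-2\right) = -216 - -2 = -216 + 2 = -214$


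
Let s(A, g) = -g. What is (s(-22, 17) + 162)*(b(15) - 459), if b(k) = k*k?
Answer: -33930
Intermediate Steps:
b(k) = k**2
(s(-22, 17) + 162)*(b(15) - 459) = (-1*17 + 162)*(15**2 - 459) = (-17 + 162)*(225 - 459) = 145*(-234) = -33930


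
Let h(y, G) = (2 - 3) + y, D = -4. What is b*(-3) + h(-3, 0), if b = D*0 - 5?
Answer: 11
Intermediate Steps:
h(y, G) = -1 + y
b = -5 (b = -4*0 - 5 = 0 - 5 = -5)
b*(-3) + h(-3, 0) = -5*(-3) + (-1 - 3) = 15 - 4 = 11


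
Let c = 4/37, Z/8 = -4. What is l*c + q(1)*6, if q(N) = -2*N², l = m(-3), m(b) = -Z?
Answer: -316/37 ≈ -8.5405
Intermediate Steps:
Z = -32 (Z = 8*(-4) = -32)
m(b) = 32 (m(b) = -1*(-32) = 32)
c = 4/37 (c = 4*(1/37) = 4/37 ≈ 0.10811)
l = 32
l*c + q(1)*6 = 32*(4/37) - 2*1²*6 = 128/37 - 2*1*6 = 128/37 - 2*6 = 128/37 - 12 = -316/37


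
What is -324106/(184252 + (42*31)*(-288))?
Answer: 162053/95362 ≈ 1.6993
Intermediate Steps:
-324106/(184252 + (42*31)*(-288)) = -324106/(184252 + 1302*(-288)) = -324106/(184252 - 374976) = -324106/(-190724) = -324106*(-1/190724) = 162053/95362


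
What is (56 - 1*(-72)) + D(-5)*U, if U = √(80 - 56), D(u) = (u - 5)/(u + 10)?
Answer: 128 - 4*√6 ≈ 118.20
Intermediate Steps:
D(u) = (-5 + u)/(10 + u)
U = 2*√6 (U = √24 = 2*√6 ≈ 4.8990)
(56 - 1*(-72)) + D(-5)*U = (56 - 1*(-72)) + ((-5 - 5)/(10 - 5))*(2*√6) = (56 + 72) + (-10/5)*(2*√6) = 128 + ((⅕)*(-10))*(2*√6) = 128 - 4*√6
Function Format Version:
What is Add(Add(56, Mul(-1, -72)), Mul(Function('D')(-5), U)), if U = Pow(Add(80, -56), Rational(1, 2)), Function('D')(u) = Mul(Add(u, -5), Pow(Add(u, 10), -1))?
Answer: Add(128, Mul(-4, Pow(6, Rational(1, 2)))) ≈ 118.20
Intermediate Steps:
Function('D')(u) = Mul(Pow(Add(10, u), -1), Add(-5, u)) (Function('D')(u) = Mul(Add(-5, u), Pow(Add(10, u), -1)) = Mul(Pow(Add(10, u), -1), Add(-5, u)))
U = Mul(2, Pow(6, Rational(1, 2))) (U = Pow(24, Rational(1, 2)) = Mul(2, Pow(6, Rational(1, 2))) ≈ 4.8990)
Add(Add(56, Mul(-1, -72)), Mul(Function('D')(-5), U)) = Add(Add(56, Mul(-1, -72)), Mul(Mul(Pow(Add(10, -5), -1), Add(-5, -5)), Mul(2, Pow(6, Rational(1, 2))))) = Add(Add(56, 72), Mul(Mul(Pow(5, -1), -10), Mul(2, Pow(6, Rational(1, 2))))) = Add(128, Mul(Mul(Rational(1, 5), -10), Mul(2, Pow(6, Rational(1, 2))))) = Add(128, Mul(-2, Mul(2, Pow(6, Rational(1, 2))))) = Add(128, Mul(-4, Pow(6, Rational(1, 2))))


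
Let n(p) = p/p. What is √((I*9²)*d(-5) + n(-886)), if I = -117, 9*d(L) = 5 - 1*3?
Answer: I*√2105 ≈ 45.88*I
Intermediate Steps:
d(L) = 2/9 (d(L) = (5 - 1*3)/9 = (5 - 3)/9 = (⅑)*2 = 2/9)
n(p) = 1
√((I*9²)*d(-5) + n(-886)) = √(-117*9²*(2/9) + 1) = √(-117*81*(2/9) + 1) = √(-9477*2/9 + 1) = √(-2106 + 1) = √(-2105) = I*√2105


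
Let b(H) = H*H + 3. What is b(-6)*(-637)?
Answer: -24843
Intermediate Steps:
b(H) = 3 + H² (b(H) = H² + 3 = 3 + H²)
b(-6)*(-637) = (3 + (-6)²)*(-637) = (3 + 36)*(-637) = 39*(-637) = -24843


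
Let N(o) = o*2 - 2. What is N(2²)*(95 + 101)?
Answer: 1176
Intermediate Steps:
N(o) = -2 + 2*o (N(o) = 2*o - 2 = -2 + 2*o)
N(2²)*(95 + 101) = (-2 + 2*2²)*(95 + 101) = (-2 + 2*4)*196 = (-2 + 8)*196 = 6*196 = 1176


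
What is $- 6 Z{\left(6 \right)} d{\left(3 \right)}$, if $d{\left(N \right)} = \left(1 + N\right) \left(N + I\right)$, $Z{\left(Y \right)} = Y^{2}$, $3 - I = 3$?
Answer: $-2592$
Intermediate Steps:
$I = 0$ ($I = 3 - 3 = 0$)
$d{\left(N \right)} = N \left(1 + N\right)$ ($d{\left(N \right)} = \left(1 + N\right) \left(N + 0\right) = \left(1 + N\right) N = N \left(1 + N\right)$)
$- 6 Z{\left(6 \right)} d{\left(3 \right)} = - 6 \cdot 6^{2} \cdot 3 \left(1 + 3\right) = \left(-6\right) 36 \cdot 3 \cdot 4 = \left(-216\right) 12 = -2592$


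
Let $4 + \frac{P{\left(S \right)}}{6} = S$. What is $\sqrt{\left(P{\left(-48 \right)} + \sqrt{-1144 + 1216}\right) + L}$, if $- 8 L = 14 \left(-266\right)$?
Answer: $\frac{\sqrt{614 + 24 \sqrt{2}}}{2} \approx 12.727$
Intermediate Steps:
$P{\left(S \right)} = -24 + 6 S$
$L = \frac{931}{2}$ ($L = - \frac{14 \left(-266\right)}{8} = \left(- \frac{1}{8}\right) \left(-3724\right) = \frac{931}{2} \approx 465.5$)
$\sqrt{\left(P{\left(-48 \right)} + \sqrt{-1144 + 1216}\right) + L} = \sqrt{\left(\left(-24 + 6 \left(-48\right)\right) + \sqrt{-1144 + 1216}\right) + \frac{931}{2}} = \sqrt{\left(\left(-24 - 288\right) + \sqrt{72}\right) + \frac{931}{2}} = \sqrt{\left(-312 + 6 \sqrt{2}\right) + \frac{931}{2}} = \sqrt{\frac{307}{2} + 6 \sqrt{2}}$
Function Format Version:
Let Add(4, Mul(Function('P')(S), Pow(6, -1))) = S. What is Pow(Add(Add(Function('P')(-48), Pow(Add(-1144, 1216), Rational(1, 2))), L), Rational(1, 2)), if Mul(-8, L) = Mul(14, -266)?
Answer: Mul(Rational(1, 2), Pow(Add(614, Mul(24, Pow(2, Rational(1, 2)))), Rational(1, 2))) ≈ 12.727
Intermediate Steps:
Function('P')(S) = Add(-24, Mul(6, S))
L = Rational(931, 2) (L = Mul(Rational(-1, 8), Mul(14, -266)) = Mul(Rational(-1, 8), -3724) = Rational(931, 2) ≈ 465.50)
Pow(Add(Add(Function('P')(-48), Pow(Add(-1144, 1216), Rational(1, 2))), L), Rational(1, 2)) = Pow(Add(Add(Add(-24, Mul(6, -48)), Pow(Add(-1144, 1216), Rational(1, 2))), Rational(931, 2)), Rational(1, 2)) = Pow(Add(Add(Add(-24, -288), Pow(72, Rational(1, 2))), Rational(931, 2)), Rational(1, 2)) = Pow(Add(Add(-312, Mul(6, Pow(2, Rational(1, 2)))), Rational(931, 2)), Rational(1, 2)) = Pow(Add(Rational(307, 2), Mul(6, Pow(2, Rational(1, 2)))), Rational(1, 2))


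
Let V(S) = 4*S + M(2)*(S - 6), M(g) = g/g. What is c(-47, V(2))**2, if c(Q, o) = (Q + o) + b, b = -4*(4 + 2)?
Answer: 4489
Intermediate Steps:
M(g) = 1
V(S) = -6 + 5*S (V(S) = 4*S + 1*(S - 6) = 4*S + 1*(-6 + S) = 4*S + (-6 + S) = -6 + 5*S)
b = -24 (b = -4*6 = -24)
c(Q, o) = -24 + Q + o (c(Q, o) = (Q + o) - 24 = -24 + Q + o)
c(-47, V(2))**2 = (-24 - 47 + (-6 + 5*2))**2 = (-24 - 47 + (-6 + 10))**2 = (-24 - 47 + 4)**2 = (-67)**2 = 4489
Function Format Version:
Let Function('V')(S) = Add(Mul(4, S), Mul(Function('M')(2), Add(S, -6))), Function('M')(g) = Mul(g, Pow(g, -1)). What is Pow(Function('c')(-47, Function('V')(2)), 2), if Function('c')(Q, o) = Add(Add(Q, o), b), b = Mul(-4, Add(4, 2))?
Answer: 4489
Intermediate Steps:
Function('M')(g) = 1
Function('V')(S) = Add(-6, Mul(5, S)) (Function('V')(S) = Add(Mul(4, S), Mul(1, Add(S, -6))) = Add(Mul(4, S), Mul(1, Add(-6, S))) = Add(Mul(4, S), Add(-6, S)) = Add(-6, Mul(5, S)))
b = -24 (b = Mul(-4, 6) = -24)
Function('c')(Q, o) = Add(-24, Q, o) (Function('c')(Q, o) = Add(Add(Q, o), -24) = Add(-24, Q, o))
Pow(Function('c')(-47, Function('V')(2)), 2) = Pow(Add(-24, -47, Add(-6, Mul(5, 2))), 2) = Pow(Add(-24, -47, Add(-6, 10)), 2) = Pow(Add(-24, -47, 4), 2) = Pow(-67, 2) = 4489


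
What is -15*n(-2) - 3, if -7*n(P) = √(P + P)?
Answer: -3 + 30*I/7 ≈ -3.0 + 4.2857*I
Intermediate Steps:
n(P) = -√2*√P/7 (n(P) = -√(P + P)/7 = -√2*√P/7)
-15*n(-2) - 3 = -(-15)*√2*√(-2)/7 - 3 = -(-15)*√2*I*√2/7 - 3 = -(-30)*I/7 - 3 = 30*I/7 - 3 = -3 + 30*I/7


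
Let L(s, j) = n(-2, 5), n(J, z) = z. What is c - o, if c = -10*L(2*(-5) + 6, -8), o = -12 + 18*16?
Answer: -326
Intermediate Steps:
L(s, j) = 5
o = 276 (o = -12 + 288 = 276)
c = -50 (c = -10*5 = -50)
c - o = -50 - 1*276 = -50 - 276 = -326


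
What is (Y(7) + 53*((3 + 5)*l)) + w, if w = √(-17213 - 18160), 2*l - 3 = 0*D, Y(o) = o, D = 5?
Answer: 643 + I*√35373 ≈ 643.0 + 188.08*I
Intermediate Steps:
l = 3/2 (l = 3/2 + (0*5)/2 = 3/2 + (½)*0 = 3/2 + 0 = 3/2 ≈ 1.5000)
w = I*√35373 (w = √(-35373) = I*√35373 ≈ 188.08*I)
(Y(7) + 53*((3 + 5)*l)) + w = (7 + 53*((3 + 5)*(3/2))) + I*√35373 = (7 + 53*(8*(3/2))) + I*√35373 = (7 + 53*12) + I*√35373 = (7 + 636) + I*√35373 = 643 + I*√35373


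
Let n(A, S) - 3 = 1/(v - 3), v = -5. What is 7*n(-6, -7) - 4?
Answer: 129/8 ≈ 16.125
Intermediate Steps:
n(A, S) = 23/8 (n(A, S) = 3 + 1/(-5 - 3) = 3 + 1/(-8) = 3 - ⅛ = 23/8)
7*n(-6, -7) - 4 = 7*(23/8) - 4 = 161/8 - 4 = 129/8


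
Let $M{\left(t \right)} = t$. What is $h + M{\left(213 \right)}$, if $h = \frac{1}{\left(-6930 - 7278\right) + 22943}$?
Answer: $\frac{1860556}{8735} \approx 213.0$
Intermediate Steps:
$h = \frac{1}{8735}$ ($h = \frac{1}{-14208 + 22943} = \frac{1}{8735} \approx 0.00011448$)
$h + M{\left(213 \right)} = \frac{1}{8735} + 213 = \frac{1860556}{8735}$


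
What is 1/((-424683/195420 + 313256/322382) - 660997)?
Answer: -10499981740/6940469045806011 ≈ -1.5129e-6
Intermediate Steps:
1/((-424683/195420 + 313256/322382) - 660997) = 1/((-424683*1/195420 + 313256*(1/322382)) - 660997) = 1/((-141561/65140 + 156628/161191) - 660997) = 1/(-12615611231/10499981740 - 660997) = 1/(-6940469045806011/10499981740) = -10499981740/6940469045806011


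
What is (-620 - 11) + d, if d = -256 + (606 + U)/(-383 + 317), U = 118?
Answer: -29633/33 ≈ -897.97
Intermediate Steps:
d = -8810/33 (d = -256 + (606 + 118)/(-383 + 317) = -256 + 724/(-66) = -256 + 724*(-1/66) = -256 - 362/33 = -8810/33 ≈ -266.97)
(-620 - 11) + d = (-620 - 11) - 8810/33 = -631 - 8810/33 = -29633/33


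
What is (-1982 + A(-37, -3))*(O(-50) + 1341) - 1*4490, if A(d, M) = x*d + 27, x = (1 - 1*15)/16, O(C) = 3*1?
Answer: -2588498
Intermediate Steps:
O(C) = 3
x = -7/8 (x = (1 - 15)*(1/16) = -14*1/16 = -7/8 ≈ -0.87500)
A(d, M) = 27 - 7*d/8 (A(d, M) = -7*d/8 + 27 = 27 - 7*d/8)
(-1982 + A(-37, -3))*(O(-50) + 1341) - 1*4490 = (-1982 + (27 - 7/8*(-37)))*(3 + 1341) - 1*4490 = (-1982 + (27 + 259/8))*1344 - 4490 = (-1982 + 475/8)*1344 - 4490 = -15381/8*1344 - 4490 = -2584008 - 4490 = -2588498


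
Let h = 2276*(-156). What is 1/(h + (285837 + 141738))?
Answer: 1/72519 ≈ 1.3789e-5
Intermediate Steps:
h = -355056
1/(h + (285837 + 141738)) = 1/(-355056 + (285837 + 141738)) = 1/(-355056 + 427575) = 1/72519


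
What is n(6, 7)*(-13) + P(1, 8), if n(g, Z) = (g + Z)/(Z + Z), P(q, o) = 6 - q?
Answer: -99/14 ≈ -7.0714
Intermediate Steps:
n(g, Z) = (Z + g)/(2*Z) (n(g, Z) = (Z + g)/((2*Z)) = (Z + g)*(1/(2*Z)) = (Z + g)/(2*Z))
n(6, 7)*(-13) + P(1, 8) = ((1/2)*(7 + 6)/7)*(-13) + (6 - 1*1) = ((1/2)*(1/7)*13)*(-13) + (6 - 1) = (13/14)*(-13) + 5 = -169/14 + 5 = -99/14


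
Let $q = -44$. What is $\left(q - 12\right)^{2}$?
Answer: $3136$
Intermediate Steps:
$\left(q - 12\right)^{2} = \left(-44 - 12\right)^{2} = \left(-56\right)^{2} = 3136$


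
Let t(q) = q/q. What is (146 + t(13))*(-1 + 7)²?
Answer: 5292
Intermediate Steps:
t(q) = 1
(146 + t(13))*(-1 + 7)² = (146 + 1)*(-1 + 7)² = 147*6² = 147*36 = 5292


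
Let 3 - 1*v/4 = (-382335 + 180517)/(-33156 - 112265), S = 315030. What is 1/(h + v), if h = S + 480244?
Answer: 145421/115650478134 ≈ 1.2574e-6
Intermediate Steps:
v = 937780/145421 (v = 12 - 4*(-382335 + 180517)/(-33156 - 112265) = 12 - (-807272)/(-145421) = 12 - (-807272)*(-1)/145421 = 12 - 4*201818/145421 = 12 - 807272/145421 = 937780/145421 ≈ 6.4487)
h = 795274 (h = 315030 + 480244 = 795274)
1/(h + v) = 1/(795274 + 937780/145421) = 1/(115650478134/145421) = 145421/115650478134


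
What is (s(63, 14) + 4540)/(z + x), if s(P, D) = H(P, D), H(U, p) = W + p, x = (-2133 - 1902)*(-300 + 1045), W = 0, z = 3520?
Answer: -4554/3002555 ≈ -0.0015167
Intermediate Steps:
x = -3006075 (x = -4035*745 = -3006075)
H(U, p) = p (H(U, p) = 0 + p = p)
s(P, D) = D
(s(63, 14) + 4540)/(z + x) = (14 + 4540)/(3520 - 3006075) = 4554/(-3002555) = 4554*(-1/3002555) = -4554/3002555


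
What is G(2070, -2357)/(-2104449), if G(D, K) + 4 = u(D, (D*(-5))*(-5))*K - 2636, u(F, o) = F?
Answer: 1627210/701483 ≈ 2.3197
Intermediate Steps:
G(D, K) = -2640 + D*K (G(D, K) = -4 + (D*K - 2636) = -4 + (-2636 + D*K) = -2640 + D*K)
G(2070, -2357)/(-2104449) = (-2640 + 2070*(-2357))/(-2104449) = (-2640 - 4878990)*(-1/2104449) = -4881630*(-1/2104449) = 1627210/701483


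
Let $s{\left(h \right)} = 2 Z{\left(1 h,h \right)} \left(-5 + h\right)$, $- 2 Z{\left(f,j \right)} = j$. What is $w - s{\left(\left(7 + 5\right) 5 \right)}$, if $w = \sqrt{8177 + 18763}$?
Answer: $3300 + 2 \sqrt{6735} \approx 3464.1$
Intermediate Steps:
$Z{\left(f,j \right)} = - \frac{j}{2}$
$s{\left(h \right)} = - h \left(-5 + h\right)$ ($s{\left(h \right)} = 2 \left(- \frac{h}{2}\right) \left(-5 + h\right) = - h \left(-5 + h\right)$)
$w = 2 \sqrt{6735}$ ($w = \sqrt{26940} = 2 \sqrt{6735} \approx 164.13$)
$w - s{\left(\left(7 + 5\right) 5 \right)} = 2 \sqrt{6735} - \left(7 + 5\right) 5 \left(5 - \left(7 + 5\right) 5\right) = 2 \sqrt{6735} - 12 \cdot 5 \left(5 - 12 \cdot 5\right) = 2 \sqrt{6735} - 60 \left(5 - 60\right) = 2 \sqrt{6735} - 60 \left(-55\right) = 2 \sqrt{6735} - -3300 = 2 \sqrt{6735} + 3300 = 3300 + 2 \sqrt{6735}$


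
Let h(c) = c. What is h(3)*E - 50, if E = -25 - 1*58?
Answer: -299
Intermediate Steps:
E = -83 (E = -25 - 58 = -83)
h(3)*E - 50 = 3*(-83) - 50 = -249 - 50 = -299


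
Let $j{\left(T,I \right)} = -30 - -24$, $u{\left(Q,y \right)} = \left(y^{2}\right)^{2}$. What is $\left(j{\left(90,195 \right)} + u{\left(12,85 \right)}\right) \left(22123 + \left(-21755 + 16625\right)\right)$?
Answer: $887045118667$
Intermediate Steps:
$u{\left(Q,y \right)} = y^{4}$
$j{\left(T,I \right)} = -6$ ($j{\left(T,I \right)} = -30 + 24 = -6$)
$\left(j{\left(90,195 \right)} + u{\left(12,85 \right)}\right) \left(22123 + \left(-21755 + 16625\right)\right) = \left(-6 + 85^{4}\right) \left(22123 + \left(-21755 + 16625\right)\right) = \left(-6 + 52200625\right) \left(22123 - 5130\right) = 52200619 \cdot 16993 = 887045118667$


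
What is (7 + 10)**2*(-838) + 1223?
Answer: -240959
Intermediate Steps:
(7 + 10)**2*(-838) + 1223 = 17**2*(-838) + 1223 = 289*(-838) + 1223 = -242182 + 1223 = -240959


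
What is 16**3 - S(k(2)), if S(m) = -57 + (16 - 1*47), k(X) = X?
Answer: 4184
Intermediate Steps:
S(m) = -88 (S(m) = -57 + (16 - 47) = -57 - 31 = -88)
16**3 - S(k(2)) = 16**3 - 1*(-88) = 4096 + 88 = 4184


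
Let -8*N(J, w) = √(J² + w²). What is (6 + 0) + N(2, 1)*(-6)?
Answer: 6 + 3*√5/4 ≈ 7.6770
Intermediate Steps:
N(J, w) = -√(J² + w²)/8
(6 + 0) + N(2, 1)*(-6) = (6 + 0) - √(2² + 1²)/8*(-6) = 6 - √(4 + 1)/8*(-6) = 6 - √5/8*(-6) = 6 + 3*√5/4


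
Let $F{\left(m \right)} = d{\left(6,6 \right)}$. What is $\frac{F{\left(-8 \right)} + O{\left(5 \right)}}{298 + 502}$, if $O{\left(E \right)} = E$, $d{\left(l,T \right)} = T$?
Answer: $\frac{11}{800} \approx 0.01375$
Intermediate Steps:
$F{\left(m \right)} = 6$
$\frac{F{\left(-8 \right)} + O{\left(5 \right)}}{298 + 502} = \frac{6 + 5}{298 + 502} = \frac{11}{800}$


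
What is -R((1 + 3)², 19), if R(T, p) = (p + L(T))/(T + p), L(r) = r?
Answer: -1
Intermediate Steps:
R(T, p) = 1 (R(T, p) = (p + T)/(T + p) = (T + p)/(T + p) = 1)
-R((1 + 3)², 19) = -1*1 = -1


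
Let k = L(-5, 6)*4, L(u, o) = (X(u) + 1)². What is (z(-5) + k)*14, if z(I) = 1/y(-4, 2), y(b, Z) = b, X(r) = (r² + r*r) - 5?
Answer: 236985/2 ≈ 1.1849e+5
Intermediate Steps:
X(r) = -5 + 2*r² (X(r) = (r² + r²) - 5 = 2*r² - 5 = -5 + 2*r²)
L(u, o) = (-4 + 2*u²)² (L(u, o) = ((-5 + 2*u²) + 1)² = (-4 + 2*u²)²)
z(I) = -¼ (z(I) = 1/(-4) = -¼)
k = 8464 (k = (4*(-2 + (-5)²)²)*4 = (4*(-2 + 25)²)*4 = (4*23²)*4 = (4*529)*4 = 2116*4 = 8464)
(z(-5) + k)*14 = (-¼ + 8464)*14 = (33855/4)*14 = 236985/2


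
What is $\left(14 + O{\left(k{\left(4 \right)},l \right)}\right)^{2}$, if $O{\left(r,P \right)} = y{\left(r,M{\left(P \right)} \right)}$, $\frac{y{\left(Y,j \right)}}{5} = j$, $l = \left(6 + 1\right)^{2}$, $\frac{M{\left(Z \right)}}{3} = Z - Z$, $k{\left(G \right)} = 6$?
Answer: $196$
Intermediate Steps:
$M{\left(Z \right)} = 0$ ($M{\left(Z \right)} = 3 \left(Z - Z\right) = 3 \cdot 0 = 0$)
$l = 49$ ($l = 7^{2} = 49$)
$y{\left(Y,j \right)} = 5 j$
$O{\left(r,P \right)} = 0$ ($O{\left(r,P \right)} = 5 \cdot 0 = 0$)
$\left(14 + O{\left(k{\left(4 \right)},l \right)}\right)^{2} = \left(14 + 0\right)^{2} = 14^{2} = 196$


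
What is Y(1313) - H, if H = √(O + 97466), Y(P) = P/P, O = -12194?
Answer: 1 - 2*√21318 ≈ -291.01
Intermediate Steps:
Y(P) = 1
H = 2*√21318 (H = √(-12194 + 97466) = √85272 = 2*√21318 ≈ 292.01)
Y(1313) - H = 1 - 2*√21318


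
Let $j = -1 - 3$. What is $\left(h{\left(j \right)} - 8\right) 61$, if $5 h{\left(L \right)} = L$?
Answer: $- \frac{2684}{5} \approx -536.8$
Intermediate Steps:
$j = -4$
$h{\left(L \right)} = \frac{L}{5}$
$\left(h{\left(j \right)} - 8\right) 61 = \left(\frac{1}{5} \left(-4\right) - 8\right) 61 = \left(- \frac{4}{5} - 8\right) 61 = \left(- \frac{44}{5}\right) 61 = - \frac{2684}{5}$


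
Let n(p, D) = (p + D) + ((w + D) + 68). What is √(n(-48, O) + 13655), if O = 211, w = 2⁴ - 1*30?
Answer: √14083 ≈ 118.67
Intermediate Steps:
w = -14 (w = 16 - 30 = -14)
n(p, D) = 54 + p + 2*D (n(p, D) = (p + D) + ((-14 + D) + 68) = (D + p) + (54 + D) = 54 + p + 2*D)
√(n(-48, O) + 13655) = √((54 - 48 + 2*211) + 13655) = √((54 - 48 + 422) + 13655) = √(428 + 13655) = √14083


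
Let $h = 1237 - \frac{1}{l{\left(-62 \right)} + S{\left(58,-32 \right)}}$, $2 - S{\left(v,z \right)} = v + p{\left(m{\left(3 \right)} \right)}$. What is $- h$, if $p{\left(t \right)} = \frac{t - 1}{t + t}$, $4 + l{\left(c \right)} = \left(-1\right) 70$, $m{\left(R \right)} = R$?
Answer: $- \frac{483670}{391} \approx -1237.0$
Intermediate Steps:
$l{\left(c \right)} = -74$ ($l{\left(c \right)} = -4 - 70 = -74$)
$p{\left(t \right)} = \frac{-1 + t}{2 t}$
$S{\left(v,z \right)} = \frac{5}{3} - v$ ($S{\left(v,z \right)} = 2 - \left(v + \frac{-1 + 3}{2 \cdot 3}\right) = 2 - \left(v + \frac{1}{2} \cdot \frac{1}{3} \cdot 2\right) = 2 - \left(v + \frac{1}{3}\right) = 2 - \left(\frac{1}{3} + v\right) = \frac{5}{3} - v$)
$h = \frac{483670}{391}$ ($h = 1237 - \frac{1}{-74 + \left(\frac{5}{3} - 58\right)} = 1237 - \frac{1}{-74 - \frac{169}{3}} = 1237 - \frac{1}{- \frac{391}{3}} = 1237 - - \frac{3}{391} = 1237 + \frac{3}{391} = \frac{483670}{391} \approx 1237.0$)
$- h = \left(-1\right) \frac{483670}{391} = - \frac{483670}{391}$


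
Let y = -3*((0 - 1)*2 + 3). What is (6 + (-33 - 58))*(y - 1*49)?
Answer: 4420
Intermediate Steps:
y = -3 (y = -3*(-1*2 + 3) = -3*(-2 + 3) = -3*1 = -3)
(6 + (-33 - 58))*(y - 1*49) = (6 + (-33 - 58))*(-3 - 1*49) = (6 - 91)*(-3 - 49) = -85*(-52) = 4420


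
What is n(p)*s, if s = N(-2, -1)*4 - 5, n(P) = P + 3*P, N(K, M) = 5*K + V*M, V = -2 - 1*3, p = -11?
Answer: 1100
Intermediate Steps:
V = -5 (V = -2 - 3 = -5)
N(K, M) = -5*M + 5*K (N(K, M) = 5*K - 5*M = -5*M + 5*K)
n(P) = 4*P
s = -25 (s = (-5*(-1) + 5*(-2))*4 - 5 = (5 - 10)*4 - 5 = -5*4 - 5 = -20 - 5 = -25)
n(p)*s = (4*(-11))*(-25) = -44*(-25) = 1100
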